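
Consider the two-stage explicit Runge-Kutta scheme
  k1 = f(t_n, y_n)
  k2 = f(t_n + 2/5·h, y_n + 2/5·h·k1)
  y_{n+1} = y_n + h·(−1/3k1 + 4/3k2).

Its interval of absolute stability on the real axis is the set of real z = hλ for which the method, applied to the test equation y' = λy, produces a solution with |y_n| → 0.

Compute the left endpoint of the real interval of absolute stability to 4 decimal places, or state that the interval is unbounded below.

On y'=λy, z=hλ:
  k1=λy_n ⇒ h·k1=z·y_n;  k2=λ(1+2/5z)y_n ⇒ h·k2=z(1+2/5z)y_n
  y_{n+1}/y_n = 1 − 1/3z + 4/3z(1+2/5z) = 1 + z + 8/15z²
  ⇒ R(z) = 1 + z + 8/15z².

Solve |R(x)|<1 on ℝ⁻.
x=-1.26: |R|=0.5867
R=1: x+8/15x²=0 ⇒ x=−15/8=-1.8750; min R=1−1/(4·8/15)=0.5312>−1
Confirm numerically:
  x=-1.809: |R|=0.93632 <1
  x=-1.511: |R|=0.70666 <1
  x=-0.905: |R|=0.53181 <1
  x=-2.467: |R|=1.77891 >1
  x=-2.150: |R|=1.31533 >1
  x=-2.015: |R|=1.15045 >1
Stable set (-1.8750, 0).

left endpoint -1.8750.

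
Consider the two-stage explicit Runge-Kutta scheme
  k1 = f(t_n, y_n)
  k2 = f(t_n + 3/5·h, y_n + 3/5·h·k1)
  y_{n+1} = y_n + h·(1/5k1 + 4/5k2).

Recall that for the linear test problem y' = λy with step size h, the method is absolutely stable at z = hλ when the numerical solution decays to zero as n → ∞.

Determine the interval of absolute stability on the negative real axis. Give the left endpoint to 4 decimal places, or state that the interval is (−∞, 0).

z∈(-2.0833,0).

With y'=λy (z=hλ):
  k1=λy_n ⇒ h·k1=z·y_n;  k2=λ(1+3/5z)y_n ⇒ h·k2=z(1+3/5z)y_n
  y_{n+1}/y_n = 1 + 1/5z + 4/5z(1+3/5z) = 1 + z + 12/25z²
  so R(z) = 1 + z + 12/25z².

Solve |R(x)|<1 on ℝ⁻.
x=-0.49: |R|=0.6252
R=1: x+12/25x²=0 ⇒ x=−25/12=-2.0833; min R=1−1/(4·12/25)=0.4792>−1
Confirm numerically:
  x=-1.967: |R|=0.89016 <1
  x=-1.762: |R|=0.72823 <1
  x=-1.360: |R|=0.52781 <1
  x=-2.654: |R|=1.72698 >1
  x=-2.620: |R|=1.67491 >1
  x=-2.278: |R|=1.21286 >1
Interval (-2.0833, 0).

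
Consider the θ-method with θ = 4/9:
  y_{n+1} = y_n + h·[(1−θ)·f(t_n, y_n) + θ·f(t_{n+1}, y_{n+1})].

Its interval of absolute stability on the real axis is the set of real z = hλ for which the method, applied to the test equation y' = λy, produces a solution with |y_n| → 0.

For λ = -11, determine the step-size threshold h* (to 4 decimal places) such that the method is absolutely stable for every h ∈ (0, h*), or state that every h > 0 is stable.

Test eqn y'=λy, z=hλ:
  y_{n+1} = y_n + z·[5/9·y_n + 4/9·y_{n+1}] ⇒ (1 − 4/9z)y_{n+1} = (1 + 5/9z)y_n
  ⇒ R(z) = (1 + 5/9z)/(1 − 4/9z).

Need |R(x)|<1, x<0.
x=-1.48: |R|=0.1072
R=−1: 1+5/9x = −1+4/9x ⇒ -1/9x=2 ⇒ x=2/(-1/9)=-18.0000
Confirm numerically:
  x=-17.273: |R|=0.99069 <1
  x=-15.182: |R|=0.95959 <1
  x=-12.239: |R|=0.90060 <1
  x=-18.443: |R|=1.00535 >1
  x=-18.382: |R|=1.00463 >1
So |R|<1 on (-18.0000, 0).

(-18.0000,0); λ=-11 ⇒ h* = (18)/11 = 1.6364.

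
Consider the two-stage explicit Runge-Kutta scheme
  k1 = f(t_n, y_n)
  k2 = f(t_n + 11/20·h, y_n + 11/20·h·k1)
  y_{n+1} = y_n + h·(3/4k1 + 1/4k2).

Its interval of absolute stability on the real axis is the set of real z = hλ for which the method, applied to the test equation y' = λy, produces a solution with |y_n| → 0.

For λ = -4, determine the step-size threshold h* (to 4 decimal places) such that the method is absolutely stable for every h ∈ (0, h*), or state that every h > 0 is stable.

(-7.2727,0); λ=-4 ⇒ h* = (80/11)/4 = 1.8182.

On y'=λy, z=hλ:
  k1=λy_n ⇒ h·k1=z·y_n;  k2=λ(1+11/20z)y_n ⇒ h·k2=z(1+11/20z)y_n
  y_{n+1}/y_n = 1 + 3/4z + 1/4z(1+11/20z) = 1 + z + 11/80z²
  Hence R(z) = 1 + z + 11/80z².

Need |R(x)|<1, x<0.
x=-0.38: |R|=0.6399
R=1: x+11/80x²=0 ⇒ x=−80/11=-7.2727; min R=1−1/(4·11/80)=-0.8182>−1
Confirm numerically:
  x=-6.681: |R|=0.45642 <1
  x=-6.656: |R|=0.43557 <1
  x=-5.138: |R|=0.50813 <1
  x=-4.663: |R|=0.67326 <1
  x=-7.730: |R|=1.48602 >1
  x=-7.566: |R|=1.30510 >1
  x=-7.445: |R|=1.17635 >1
So |R|<1 on (-7.2727, 0).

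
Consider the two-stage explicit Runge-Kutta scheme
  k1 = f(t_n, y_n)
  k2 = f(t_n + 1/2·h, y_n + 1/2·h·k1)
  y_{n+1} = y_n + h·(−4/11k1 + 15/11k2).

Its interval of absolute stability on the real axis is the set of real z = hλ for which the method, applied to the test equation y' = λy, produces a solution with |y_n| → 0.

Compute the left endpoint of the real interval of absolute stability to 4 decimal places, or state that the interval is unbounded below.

left endpoint -1.4667.

Set f=λy, z=hλ:
  k1=λy_n ⇒ h·k1=z·y_n;  k2=λ(1+1/2z)y_n ⇒ h·k2=z(1+1/2z)y_n
  y_{n+1}/y_n = 1 − 4/11z + 15/11z(1+1/2z) = 1 + z + 15/22z²
  Hence R(z) = 1 + z + 15/22z².

Find x<0 with |R(x)|<1.
x=-1.62: |R|=1.1694
R=1: x+15/22x²=0 ⇒ x=−22/15=-1.4667; min R=1−1/(4·15/22)=0.6333>−1
Confirm numerically:
  x=-1.316: |R|=0.86481 <1
  x=-0.684: |R|=0.63499 <1
  x=-0.649: |R|=0.63818 <1
  x=-0.644: |R|=0.63877 <1
  x=-2.034: |R|=1.78679 >1
  x=-1.544: |R|=1.08141 >1
  x=-1.541: |R|=1.07810 >1
So |R|<1 on (-1.4667, 0).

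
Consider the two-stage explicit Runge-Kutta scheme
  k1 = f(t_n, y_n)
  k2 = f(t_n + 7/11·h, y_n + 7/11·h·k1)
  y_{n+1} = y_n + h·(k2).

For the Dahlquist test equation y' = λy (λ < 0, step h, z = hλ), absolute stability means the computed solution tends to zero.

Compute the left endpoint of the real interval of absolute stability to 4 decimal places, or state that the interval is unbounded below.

With y'=λy (z=hλ):
  k1=λy_n ⇒ h·k1=z·y_n;  k2=λ(1+7/11z)y_n ⇒ h·k2=z(1+7/11z)y_n
  y_{n+1}/y_n = 1 + z(1+7/11z) = 1 + z + 7/11z²
  Hence R(z) = 1 + z + 7/11z².

Find x<0 with |R(x)|<1.
x=-1.32: |R|=0.7888
R=1: x+7/11x²=0 ⇒ x=−11/7=-1.5714; min R=1−1/(4·7/11)=0.6071>−1
Confirm numerically:
  x=-1.402: |R|=0.84884 <1
  x=-0.975: |R|=0.62994 <1
  x=-0.721: |R|=0.60981 <1
  x=-1.990: |R|=1.53006 >1
  x=-1.864: |R|=1.34704 >1
Stable set (-1.5714, 0).

z* = -1.5714.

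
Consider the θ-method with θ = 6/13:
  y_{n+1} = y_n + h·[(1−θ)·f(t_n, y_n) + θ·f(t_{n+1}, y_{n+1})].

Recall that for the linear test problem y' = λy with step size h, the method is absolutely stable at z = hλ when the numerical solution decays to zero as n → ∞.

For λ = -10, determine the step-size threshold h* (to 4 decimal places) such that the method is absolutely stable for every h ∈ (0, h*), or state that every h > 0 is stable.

Test eqn y'=λy, z=hλ:
  y_{n+1} = y_n + z·[7/13·y_n + 6/13·y_{n+1}] ⇒ (1 − 6/13z)y_{n+1} = (1 + 7/13z)y_n
  R(z) = (1 + 7/13z)/(1 − 6/13z).

Find x<0 with |R(x)|<1.
x=-1.44: |R|=0.1349
R=−1: 1+7/13x = −1+6/13x ⇒ -1/13x=2 ⇒ x=2/(-1/13)=-26.0000
Confirm numerically:
  x=-22.472: |R|=0.97614 <1
  x=-17.381: |R|=0.92651 <1
  x=-14.586: |R|=0.88645 <1
  x=-11.391: |R|=0.82041 <1
  x=-26.425: |R|=1.00248 >1
  x=-26.229: |R|=1.00134 >1
  x=-26.037: |R|=1.00022 >1
Stable set (-26.0000, 0).

(-26.0000,0); λ=-10 ⇒ h* = (26)/10 = 2.6000.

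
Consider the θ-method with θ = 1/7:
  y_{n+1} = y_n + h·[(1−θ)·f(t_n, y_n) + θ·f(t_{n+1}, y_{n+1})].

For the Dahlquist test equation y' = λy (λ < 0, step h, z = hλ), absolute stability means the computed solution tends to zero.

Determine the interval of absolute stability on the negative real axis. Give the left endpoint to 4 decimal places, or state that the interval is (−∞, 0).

Set f=λy, z=hλ:
  y_{n+1} = y_n + z·[6/7·y_n + 1/7·y_{n+1}] ⇒ (1 − 1/7z)y_{n+1} = (1 + 6/7z)y_n
  so R(z) = (1 + 6/7z)/(1 − 1/7z).

Boundary: |R(x)|=1, x<0.
x=-0.69: |R|=0.3719
R=−1: 1+6/7x = −1+1/7x ⇒ -5/7x=2 ⇒ x=2/(-5/7)=-2.8000
Confirm numerically:
  x=-1.982: |R|=0.54464 <1
  x=-1.932: |R|=0.51411 <1
  x=-1.495: |R|=0.23190 <1
  x=-3.117: |R|=1.15667 >1
  x=-3.006: |R|=1.10294 >1
Interval (-2.8000, 0).

(-2.8000, 0).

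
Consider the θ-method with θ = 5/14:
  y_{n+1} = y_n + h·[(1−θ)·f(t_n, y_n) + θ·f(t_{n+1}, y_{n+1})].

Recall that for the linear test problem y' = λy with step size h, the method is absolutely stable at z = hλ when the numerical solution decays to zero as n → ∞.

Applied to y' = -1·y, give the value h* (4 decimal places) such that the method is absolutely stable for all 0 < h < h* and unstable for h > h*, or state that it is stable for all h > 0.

(-7.0000,0); λ=-1 ⇒ h* = (7)/1 = 7.0000.

On y'=λy, z=hλ:
  y_{n+1} = y_n + z·[9/14·y_n + 5/14·y_{n+1}] ⇒ (1 − 5/14z)y_{n+1} = (1 + 9/14z)y_n
  so R(z) = (1 + 9/14z)/(1 − 5/14z).

Need |R(x)|<1, x<0.
x=-0.77: |R|=0.3961
R=−1: 1+9/14x = −1+5/14x ⇒ -2/7x=2 ⇒ x=2/(-2/7)=-7.0000
Confirm numerically:
  x=-5.480: |R|=0.85314 <1
  x=-4.882: |R|=0.77943 <1
  x=-4.099: |R|=0.66360 <1
  x=-3.766: |R|=0.60597 <1
  x=-7.444: |R|=1.03467 >1
  x=-7.324: |R|=1.02560 >1
  x=-7.228: |R|=1.01819 >1
Interval (-7.0000, 0).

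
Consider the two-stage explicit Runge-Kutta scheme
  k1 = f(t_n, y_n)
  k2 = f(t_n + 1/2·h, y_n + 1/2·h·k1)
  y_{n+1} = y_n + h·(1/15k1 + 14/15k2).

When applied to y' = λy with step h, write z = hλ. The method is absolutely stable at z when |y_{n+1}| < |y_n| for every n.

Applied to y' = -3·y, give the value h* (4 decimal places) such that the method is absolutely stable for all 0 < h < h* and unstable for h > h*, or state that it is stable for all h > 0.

Set f=λy, z=hλ:
  k1=λy_n ⇒ h·k1=z·y_n;  k2=λ(1+1/2z)y_n ⇒ h·k2=z(1+1/2z)y_n
  y_{n+1}/y_n = 1 + 1/15z + 14/15z(1+1/2z) = 1 + z + 7/15z²
  so R(z) = 1 + z + 7/15z².

Find x<0 with |R(x)|<1.
x=-1.11: |R|=0.4650
R=1: x+7/15x²=0 ⇒ x=−15/7=-2.1429; min R=1−1/(4·7/15)=0.4643>−1
Confirm numerically:
  x=-2.120: |R|=0.97739 <1
  x=-1.981: |R|=0.85037 <1
  x=-1.805: |R|=0.71541 <1
  x=-2.705: |R|=1.70961 >1
  x=-2.530: |R|=1.45709 >1
Stable set (-2.1429, 0).

(-2.1429,0); λ=-3 ⇒ h* = (15/7)/3 = 0.7143.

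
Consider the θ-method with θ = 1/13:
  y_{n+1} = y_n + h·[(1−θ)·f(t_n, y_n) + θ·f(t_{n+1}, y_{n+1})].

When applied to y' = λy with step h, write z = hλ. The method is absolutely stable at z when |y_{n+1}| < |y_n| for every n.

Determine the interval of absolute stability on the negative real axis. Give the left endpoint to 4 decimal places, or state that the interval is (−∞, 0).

On y'=λy, z=hλ:
  y_{n+1} = y_n + z·[12/13·y_n + 1/13·y_{n+1}] ⇒ (1 − 1/13z)y_{n+1} = (1 + 12/13z)y_n
  ⇒ R(z) = (1 + 12/13z)/(1 − 1/13z).

Boundary: |R(x)|=1, x<0.
x=-0.53: |R|=0.4908
R=−1: 1+12/13x = −1+1/13x ⇒ -11/13x=2 ⇒ x=2/(-11/13)=-2.3636
Confirm numerically:
  x=-1.765: |R|=0.55401 <1
  x=-1.524: |R|=0.36409 <1
  x=-1.342: |R|=0.21643 <1
  x=-2.784: |R|=1.29295 >1
  x=-2.545: |R|=1.12834 >1
Interval (-2.3636, 0).

(-2.3636, 0).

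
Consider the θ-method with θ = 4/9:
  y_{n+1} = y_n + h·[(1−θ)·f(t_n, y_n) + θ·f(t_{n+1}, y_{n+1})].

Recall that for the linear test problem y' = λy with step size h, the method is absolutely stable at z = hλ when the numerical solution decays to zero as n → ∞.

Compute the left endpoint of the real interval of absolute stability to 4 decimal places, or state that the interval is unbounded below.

left endpoint -18.0000.

On y'=λy, z=hλ:
  y_{n+1} = y_n + z·[5/9·y_n + 4/9·y_{n+1}] ⇒ (1 − 4/9z)y_{n+1} = (1 + 5/9z)y_n
  R(z) = (1 + 5/9z)/(1 − 4/9z).

Need |R(x)|<1, x<0.
x=-1.68: |R|=0.0382
R=−1: 1+5/9x = −1+4/9x ⇒ -1/9x=2 ⇒ x=2/(-1/9)=-18.0000
Confirm numerically:
  x=-15.789: |R|=0.96936 <1
  x=-9.286: |R|=0.81116 <1
  x=-7.489: |R|=0.73018 <1
  x=-18.359: |R|=1.00435 >1
  x=-18.314: |R|=1.00382 >1
  x=-18.230: |R|=1.00281 >1
So |R|<1 on (-18.0000, 0).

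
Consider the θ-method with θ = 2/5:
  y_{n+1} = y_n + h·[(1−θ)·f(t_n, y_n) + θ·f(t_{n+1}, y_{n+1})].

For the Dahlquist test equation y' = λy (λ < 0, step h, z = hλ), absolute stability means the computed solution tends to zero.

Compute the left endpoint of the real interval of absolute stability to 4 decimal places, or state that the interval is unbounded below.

z* = -10.0000.

Set f=λy, z=hλ:
  y_{n+1} = y_n + z·[3/5·y_n + 2/5·y_{n+1}] ⇒ (1 − 2/5z)y_{n+1} = (1 + 3/5z)y_n
  so R(z) = (1 + 3/5z)/(1 − 2/5z).

Solve |R(x)|<1 on ℝ⁻.
x=-1.53: |R|=0.0509
R=−1: 1+3/5x = −1+2/5x ⇒ -1/5x=2 ⇒ x=2/(-1/5)=-10.0000
Confirm numerically:
  x=-9.899: |R|=0.99593 <1
  x=-7.310: |R|=0.86290 <1
  x=-6.902: |R|=0.83525 <1
  x=-10.316: |R|=1.01233 >1
  x=-10.287: |R|=1.01122 >1
  x=-10.040: |R|=1.00159 >1
So |R|<1 on (-10.0000, 0).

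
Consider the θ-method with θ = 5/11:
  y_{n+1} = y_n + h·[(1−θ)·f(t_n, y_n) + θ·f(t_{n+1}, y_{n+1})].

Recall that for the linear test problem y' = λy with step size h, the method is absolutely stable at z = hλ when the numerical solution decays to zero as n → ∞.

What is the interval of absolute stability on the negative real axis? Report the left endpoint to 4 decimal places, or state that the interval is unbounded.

z∈(-22.0000,0).

Test eqn y'=λy, z=hλ:
  y_{n+1} = y_n + z·[6/11·y_n + 5/11·y_{n+1}] ⇒ (1 − 5/11z)y_{n+1} = (1 + 6/11z)y_n
  Hence R(z) = (1 + 6/11z)/(1 − 5/11z).

Solve |R(x)|<1 on ℝ⁻.
x=-0.87: |R|=0.3765
R=−1: 1+6/11x = −1+5/11x ⇒ -1/11x=2 ⇒ x=2/(-1/11)=-22.0000
Confirm numerically:
  x=-19.907: |R|=0.98106 <1
  x=-16.198: |R|=0.93693 <1
  x=-11.488: |R|=0.84641 <1
  x=-22.534: |R|=1.00432 >1
  x=-22.500: |R|=1.00405 >1
So |R|<1 on (-22.0000, 0).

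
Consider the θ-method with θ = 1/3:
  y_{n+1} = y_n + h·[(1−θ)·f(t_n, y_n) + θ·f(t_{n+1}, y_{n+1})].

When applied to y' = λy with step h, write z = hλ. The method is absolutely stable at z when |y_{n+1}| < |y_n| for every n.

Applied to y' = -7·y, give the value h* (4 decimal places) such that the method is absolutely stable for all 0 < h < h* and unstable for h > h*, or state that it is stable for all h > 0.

(-6.0000,0); λ=-7 ⇒ h* = (6)/7 = 0.8571.

Set f=λy, z=hλ:
  y_{n+1} = y_n + z·[2/3·y_n + 1/3·y_{n+1}] ⇒ (1 − 1/3z)y_{n+1} = (1 + 2/3z)y_n
  Hence R(z) = (1 + 2/3z)/(1 − 1/3z).

Boundary: |R(x)|=1, x<0.
x=-0.36: |R|=0.6786
R=−1: 1+2/3x = −1+1/3x ⇒ -1/3x=2 ⇒ x=2/(-1/3)=-6.0000
Confirm numerically:
  x=-5.099: |R|=0.88875 <1
  x=-4.894: |R|=0.85989 <1
  x=-4.146: |R|=0.74055 <1
  x=-3.641: |R|=0.64478 <1
  x=-6.445: |R|=1.04711 >1
  x=-6.127: |R|=1.01391 >1
Stable set (-6.0000, 0).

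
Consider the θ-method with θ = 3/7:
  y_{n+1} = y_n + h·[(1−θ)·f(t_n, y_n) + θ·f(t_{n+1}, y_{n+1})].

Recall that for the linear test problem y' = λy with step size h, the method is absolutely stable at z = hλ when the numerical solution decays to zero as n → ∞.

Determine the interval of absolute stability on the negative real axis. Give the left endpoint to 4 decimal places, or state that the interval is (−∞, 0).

(-14.0000, 0).

Set f=λy, z=hλ:
  y_{n+1} = y_n + z·[4/7·y_n + 3/7·y_{n+1}] ⇒ (1 − 3/7z)y_{n+1} = (1 + 4/7z)y_n
  R(z) = (1 + 4/7z)/(1 − 3/7z).

Solve |R(x)|<1 on ℝ⁻.
x=-0.56: |R|=0.5484
R=−1: 1+4/7x = −1+3/7x ⇒ -1/7x=2 ⇒ x=2/(-1/7)=-14.0000
Confirm numerically:
  x=-9.986: |R|=0.89139 <1
  x=-9.580: |R|=0.87633 <1
  x=-9.499: |R|=0.87320 <1
  x=-14.562: |R|=1.01109 >1
  x=-14.197: |R|=1.00397 >1
So |R|<1 on (-14.0000, 0).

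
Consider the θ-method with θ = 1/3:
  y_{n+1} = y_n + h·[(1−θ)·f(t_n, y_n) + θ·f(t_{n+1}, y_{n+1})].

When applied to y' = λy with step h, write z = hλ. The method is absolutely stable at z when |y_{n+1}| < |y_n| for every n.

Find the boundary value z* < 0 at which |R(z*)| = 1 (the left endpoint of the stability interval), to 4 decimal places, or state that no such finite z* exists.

left endpoint -6.0000.

Test eqn y'=λy, z=hλ:
  y_{n+1} = y_n + z·[2/3·y_n + 1/3·y_{n+1}] ⇒ (1 − 1/3z)y_{n+1} = (1 + 2/3z)y_n
  Hence R(z) = (1 + 2/3z)/(1 − 1/3z).

Find x<0 with |R(x)|<1.
x=-0.48: |R|=0.5862
R=−1: 1+2/3x = −1+1/3x ⇒ -1/3x=2 ⇒ x=2/(-1/3)=-6.0000
Confirm numerically:
  x=-3.953: |R|=0.70559 <1
  x=-3.878: |R|=0.69148 <1
  x=-3.482: |R|=0.61154 <1
  x=-6.552: |R|=1.05779 >1
  x=-6.130: |R|=1.01424 >1
So |R|<1 on (-6.0000, 0).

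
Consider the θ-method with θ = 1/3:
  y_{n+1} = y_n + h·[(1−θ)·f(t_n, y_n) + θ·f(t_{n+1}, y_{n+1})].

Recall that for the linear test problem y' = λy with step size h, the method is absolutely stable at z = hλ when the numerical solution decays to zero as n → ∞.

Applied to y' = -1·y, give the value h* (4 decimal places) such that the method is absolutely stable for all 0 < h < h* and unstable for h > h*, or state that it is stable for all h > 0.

Test eqn y'=λy, z=hλ:
  y_{n+1} = y_n + z·[2/3·y_n + 1/3·y_{n+1}] ⇒ (1 − 1/3z)y_{n+1} = (1 + 2/3z)y_n
  ⇒ R(z) = (1 + 2/3z)/(1 − 1/3z).

Boundary: |R(x)|=1, x<0.
x=-0.86: |R|=0.3316
R=−1: 1+2/3x = −1+1/3x ⇒ -1/3x=2 ⇒ x=2/(-1/3)=-6.0000
Confirm numerically:
  x=-4.868: |R|=0.85613 <1
  x=-3.841: |R|=0.68440 <1
  x=-3.633: |R|=0.64315 <1
  x=-6.234: |R|=1.02534 >1
  x=-6.229: |R|=1.02481 >1
So |R|<1 on (-6.0000, 0).

(-6.0000,0); λ=-1 ⇒ h* = (6)/1 = 6.0000.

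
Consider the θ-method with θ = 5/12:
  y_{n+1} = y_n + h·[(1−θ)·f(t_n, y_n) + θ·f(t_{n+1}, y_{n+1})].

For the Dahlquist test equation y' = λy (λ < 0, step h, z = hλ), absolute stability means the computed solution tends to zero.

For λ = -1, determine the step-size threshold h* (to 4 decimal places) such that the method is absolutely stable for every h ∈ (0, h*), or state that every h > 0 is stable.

On y'=λy, z=hλ:
  y_{n+1} = y_n + z·[7/12·y_n + 5/12·y_{n+1}] ⇒ (1 − 5/12z)y_{n+1} = (1 + 7/12z)y_n
  ⇒ R(z) = (1 + 7/12z)/(1 − 5/12z).

Solve |R(x)|<1 on ℝ⁻.
x=-0.55: |R|=0.5525
R=−1: 1+7/12x = −1+5/12x ⇒ -1/6x=2 ⇒ x=2/(-1/6)=-12.0000
Confirm numerically:
  x=-11.046: |R|=0.97162 <1
  x=-9.633: |R|=0.92132 <1
  x=-4.828: |R|=0.60310 <1
  x=-12.510: |R|=1.01368 >1
  x=-12.079: |R|=1.00218 >1
Interval (-12.0000, 0).

(-12.0000,0); λ=-1 ⇒ h* = (12)/1 = 12.0000.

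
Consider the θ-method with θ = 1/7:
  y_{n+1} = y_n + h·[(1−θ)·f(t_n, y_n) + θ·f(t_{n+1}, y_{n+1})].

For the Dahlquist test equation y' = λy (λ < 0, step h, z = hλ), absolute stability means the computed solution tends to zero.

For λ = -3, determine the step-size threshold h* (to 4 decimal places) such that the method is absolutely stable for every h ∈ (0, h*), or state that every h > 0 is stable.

On y'=λy, z=hλ:
  y_{n+1} = y_n + z·[6/7·y_n + 1/7·y_{n+1}] ⇒ (1 − 1/7z)y_{n+1} = (1 + 6/7z)y_n
  so R(z) = (1 + 6/7z)/(1 − 1/7z).

Need |R(x)|<1, x<0.
x=-1.09: |R|=0.0569
R=−1: 1+6/7x = −1+1/7x ⇒ -5/7x=2 ⇒ x=2/(-5/7)=-2.8000
Confirm numerically:
  x=-2.060: |R|=0.59161 <1
  x=-1.474: |R|=0.21761 <1
  x=-1.419: |R|=0.17983 <1
  x=-3.250: |R|=1.21951 >1
  x=-2.894: |R|=1.04750 >1
Interval (-2.8000, 0).

(-2.8000,0); λ=-3 ⇒ h* = (14/5)/3 = 0.9333.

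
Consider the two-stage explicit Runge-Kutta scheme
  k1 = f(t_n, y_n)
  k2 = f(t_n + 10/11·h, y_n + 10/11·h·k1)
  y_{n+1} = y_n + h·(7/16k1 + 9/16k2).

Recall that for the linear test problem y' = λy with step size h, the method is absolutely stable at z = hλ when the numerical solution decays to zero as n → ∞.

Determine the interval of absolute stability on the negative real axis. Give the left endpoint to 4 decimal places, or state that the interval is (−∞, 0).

(-1.9556, 0).

On y'=λy, z=hλ:
  k1=λy_n ⇒ h·k1=z·y_n;  k2=λ(1+10/11z)y_n ⇒ h·k2=z(1+10/11z)y_n
  y_{n+1}/y_n = 1 + 7/16z + 9/16z(1+10/11z) = 1 + z + 45/88z²
  ⇒ R(z) = 1 + z + 45/88z².

Find x<0 with |R(x)|<1.
x=-1.4: |R|=0.6023
R=1: x+45/88x²=0 ⇒ x=−88/45=-1.9556; min R=1−1/(4·45/88)=0.5111>−1
Confirm numerically:
  x=-1.570: |R|=0.69046 <1
  x=-1.325: |R|=0.57276 <1
  x=-1.231: |R|=0.54390 <1
  x=-2.459: |R|=1.63305 >1
  x=-2.159: |R|=1.22461 >1
Stable set (-1.9556, 0).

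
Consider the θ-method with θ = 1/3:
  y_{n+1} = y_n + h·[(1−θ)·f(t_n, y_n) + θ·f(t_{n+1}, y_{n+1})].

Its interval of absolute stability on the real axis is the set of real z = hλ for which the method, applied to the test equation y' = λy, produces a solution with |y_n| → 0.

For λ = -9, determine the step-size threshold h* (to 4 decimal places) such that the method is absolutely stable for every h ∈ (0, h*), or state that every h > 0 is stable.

(-6.0000,0); λ=-9 ⇒ h* = (6)/9 = 0.6667.

Test eqn y'=λy, z=hλ:
  y_{n+1} = y_n + z·[2/3·y_n + 1/3·y_{n+1}] ⇒ (1 − 1/3z)y_{n+1} = (1 + 2/3z)y_n
  Hence R(z) = (1 + 2/3z)/(1 − 1/3z).

Boundary: |R(x)|=1, x<0.
x=-1.58: |R|=0.0349
R=−1: 1+2/3x = −1+1/3x ⇒ -1/3x=2 ⇒ x=2/(-1/3)=-6.0000
Confirm numerically:
  x=-5.952: |R|=0.99464 <1
  x=-5.702: |R|=0.96575 <1
  x=-4.544: |R|=0.80700 <1
  x=-3.320: |R|=0.57595 <1
  x=-6.347: |R|=1.03712 >1
  x=-6.220: |R|=1.02386 >1
  x=-6.088: |R|=1.00968 >1
Interval (-6.0000, 0).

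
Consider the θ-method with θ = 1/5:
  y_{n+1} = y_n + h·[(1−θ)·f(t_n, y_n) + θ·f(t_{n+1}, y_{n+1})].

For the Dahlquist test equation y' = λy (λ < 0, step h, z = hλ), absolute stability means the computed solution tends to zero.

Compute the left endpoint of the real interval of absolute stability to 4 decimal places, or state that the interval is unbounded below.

With y'=λy (z=hλ):
  y_{n+1} = y_n + z·[4/5·y_n + 1/5·y_{n+1}] ⇒ (1 − 1/5z)y_{n+1} = (1 + 4/5z)y_n
  ⇒ R(z) = (1 + 4/5z)/(1 − 1/5z).

Need |R(x)|<1, x<0.
x=-0.45: |R|=0.5872
R=−1: 1+4/5x = −1+1/5x ⇒ -3/5x=2 ⇒ x=2/(-3/5)=-3.3333
Confirm numerically:
  x=-2.619: |R|=0.71873 <1
  x=-2.603: |R|=0.71182 <1
  x=-2.105: |R|=0.48135 <1
  x=-1.869: |R|=0.36046 <1
  x=-3.924: |R|=1.19857 >1
  x=-3.369: |R|=1.01279 >1
Interval (-3.3333, 0).

z* = -3.3333.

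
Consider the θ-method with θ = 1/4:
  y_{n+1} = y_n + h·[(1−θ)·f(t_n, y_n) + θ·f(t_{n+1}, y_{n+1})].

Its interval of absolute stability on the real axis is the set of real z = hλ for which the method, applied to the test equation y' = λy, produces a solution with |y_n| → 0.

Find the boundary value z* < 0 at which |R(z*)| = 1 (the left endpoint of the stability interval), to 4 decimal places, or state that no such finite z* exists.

With y'=λy (z=hλ):
  y_{n+1} = y_n + z·[3/4·y_n + 1/4·y_{n+1}] ⇒ (1 − 1/4z)y_{n+1} = (1 + 3/4z)y_n
  Hence R(z) = (1 + 3/4z)/(1 − 1/4z).

Solve |R(x)|<1 on ℝ⁻.
x=-0.86: |R|=0.2922
R=−1: 1+3/4x = −1+1/4x ⇒ -1/2x=2 ⇒ x=2/(-1/2)=-4.0000
Confirm numerically:
  x=-3.429: |R|=0.84628 <1
  x=-3.179: |R|=0.77128 <1
  x=-2.156: |R|=0.40091 <1
  x=-4.492: |R|=1.11587 >1
  x=-4.491: |R|=1.11565 >1
  x=-4.057: |R|=1.01415 >1
Stable set (-4.0000, 0).

z* = -4.0000.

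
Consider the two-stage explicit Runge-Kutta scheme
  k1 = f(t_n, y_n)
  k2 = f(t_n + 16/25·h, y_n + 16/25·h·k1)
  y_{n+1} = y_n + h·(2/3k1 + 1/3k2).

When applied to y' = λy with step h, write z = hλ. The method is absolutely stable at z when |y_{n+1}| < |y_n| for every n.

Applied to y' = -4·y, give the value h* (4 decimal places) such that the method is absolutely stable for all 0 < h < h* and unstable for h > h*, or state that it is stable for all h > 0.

With y'=λy (z=hλ):
  k1=λy_n ⇒ h·k1=z·y_n;  k2=λ(1+16/25z)y_n ⇒ h·k2=z(1+16/25z)y_n
  y_{n+1}/y_n = 1 + 2/3z + 1/3z(1+16/25z) = 1 + z + 16/75z²
  ⇒ R(z) = 1 + z + 16/75z².

Need |R(x)|<1, x<0.
x=-1.34: |R|=0.0431
R=1: x+16/75x²=0 ⇒ x=−75/16=-4.6875; min R=1−1/(4·16/75)=-0.1719>−1
Confirm numerically:
  x=-4.459: |R|=0.78264 <1
  x=-4.370: |R|=0.70401 <1
  x=-3.255: |R|=0.00527 <1
  x=-3.211: |R|=0.01142 <1
  x=-5.081: |R|=1.42653 >1
  x=-4.784: |R|=1.09849 >1
Stable set (-4.6875, 0).

(-4.6875,0); λ=-4 ⇒ h* = (75/16)/4 = 1.1719.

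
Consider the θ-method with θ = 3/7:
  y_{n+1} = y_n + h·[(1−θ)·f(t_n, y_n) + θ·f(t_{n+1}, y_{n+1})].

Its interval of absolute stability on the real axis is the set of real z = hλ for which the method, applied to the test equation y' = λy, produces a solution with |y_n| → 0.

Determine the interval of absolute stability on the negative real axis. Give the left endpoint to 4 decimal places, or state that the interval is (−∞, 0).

On y'=λy, z=hλ:
  y_{n+1} = y_n + z·[4/7·y_n + 3/7·y_{n+1}] ⇒ (1 − 3/7z)y_{n+1} = (1 + 4/7z)y_n
  so R(z) = (1 + 4/7z)/(1 − 3/7z).

Need |R(x)|<1, x<0.
x=-1.78: |R|=0.0097
R=−1: 1+4/7x = −1+3/7x ⇒ -1/7x=2 ⇒ x=2/(-1/7)=-14.0000
Confirm numerically:
  x=-10.905: |R|=0.92207 <1
  x=-10.376: |R|=0.90495 <1
  x=-8.547: |R|=0.83294 <1
  x=-5.801: |R|=0.66402 <1
  x=-14.407: |R|=1.00810 >1
  x=-14.122: |R|=1.00247 >1
Interval (-14.0000, 0).

z∈(-14.0000,0).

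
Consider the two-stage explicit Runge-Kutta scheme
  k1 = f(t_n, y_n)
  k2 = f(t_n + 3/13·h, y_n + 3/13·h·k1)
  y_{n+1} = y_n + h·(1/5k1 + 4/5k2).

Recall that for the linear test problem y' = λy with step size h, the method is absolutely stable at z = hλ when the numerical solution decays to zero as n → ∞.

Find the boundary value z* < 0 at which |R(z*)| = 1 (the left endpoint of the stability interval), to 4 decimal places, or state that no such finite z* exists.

Test eqn y'=λy, z=hλ:
  k1=λy_n ⇒ h·k1=z·y_n;  k2=λ(1+3/13z)y_n ⇒ h·k2=z(1+3/13z)y_n
  y_{n+1}/y_n = 1 + 1/5z + 4/5z(1+3/13z) = 1 + z + 12/65z²
  so R(z) = 1 + z + 12/65z².

Solve |R(x)|<1 on ℝ⁻.
x=-0.62: |R|=0.4510
R=1: x+12/65x²=0 ⇒ x=−65/12=-5.4167; min R=1−1/(4·12/65)=-0.3542>−1
Confirm numerically:
  x=-5.335: |R|=0.91956 <1
  x=-4.302: |R|=0.11471 <1
  x=-4.071: |R|=0.01136 <1
  x=-3.181: |R|=0.31292 <1
  x=-5.775: |R|=1.38204 >1
  x=-5.650: |R|=1.24338 >1
  x=-5.590: |R|=1.17888 >1
So |R|<1 on (-5.4167, 0).

left endpoint -5.4167.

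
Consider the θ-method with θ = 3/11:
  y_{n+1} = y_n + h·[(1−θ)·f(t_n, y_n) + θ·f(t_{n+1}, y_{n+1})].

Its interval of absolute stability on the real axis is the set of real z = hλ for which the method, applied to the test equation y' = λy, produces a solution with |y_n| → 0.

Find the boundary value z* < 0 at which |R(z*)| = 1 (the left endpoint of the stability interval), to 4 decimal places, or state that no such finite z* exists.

Test eqn y'=λy, z=hλ:
  y_{n+1} = y_n + z·[8/11·y_n + 3/11·y_{n+1}] ⇒ (1 − 3/11z)y_{n+1} = (1 + 8/11z)y_n
  R(z) = (1 + 8/11z)/(1 − 3/11z).

Boundary: |R(x)|=1, x<0.
x=-1.34: |R|=0.0186
R=−1: 1+8/11x = −1+3/11x ⇒ -5/11x=2 ⇒ x=2/(-5/11)=-4.4000
Confirm numerically:
  x=-3.136: |R|=0.69032 <1
  x=-2.984: |R|=0.64515 <1
  x=-2.507: |R|=0.48896 <1
  x=-2.301: |R|=0.41379 <1
  x=-4.702: |R|=1.06014 >1
  x=-4.695: |R|=1.05880 >1
So |R|<1 on (-4.4000, 0).

left endpoint -4.4000.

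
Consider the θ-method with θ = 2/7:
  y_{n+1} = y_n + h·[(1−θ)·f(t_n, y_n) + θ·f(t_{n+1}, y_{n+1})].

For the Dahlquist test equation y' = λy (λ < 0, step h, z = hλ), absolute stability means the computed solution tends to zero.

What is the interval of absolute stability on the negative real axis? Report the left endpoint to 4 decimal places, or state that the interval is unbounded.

z∈(-4.6667,0).

With y'=λy (z=hλ):
  y_{n+1} = y_n + z·[5/7·y_n + 2/7·y_{n+1}] ⇒ (1 − 2/7z)y_{n+1} = (1 + 5/7z)y_n
  R(z) = (1 + 5/7z)/(1 − 2/7z).

Find x<0 with |R(x)|<1.
x=-0.82: |R|=0.3356
R=−1: 1+5/7x = −1+2/7x ⇒ -3/7x=2 ⇒ x=2/(-3/7)=-4.6667
Confirm numerically:
  x=-4.401: |R|=0.94956 <1
  x=-3.655: |R|=0.78791 <1
  x=-3.434: |R|=0.73334 <1
  x=-5.137: |R|=1.08168 >1
  x=-4.704: |R|=1.00683 >1
Interval (-4.6667, 0).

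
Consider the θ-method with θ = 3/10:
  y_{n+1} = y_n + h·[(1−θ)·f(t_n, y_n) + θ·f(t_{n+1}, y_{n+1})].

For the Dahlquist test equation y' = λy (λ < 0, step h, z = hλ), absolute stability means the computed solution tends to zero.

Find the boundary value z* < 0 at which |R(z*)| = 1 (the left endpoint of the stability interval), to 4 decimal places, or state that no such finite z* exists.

z* = -5.0000.

With y'=λy (z=hλ):
  y_{n+1} = y_n + z·[7/10·y_n + 3/10·y_{n+1}] ⇒ (1 − 3/10z)y_{n+1} = (1 + 7/10z)y_n
  Hence R(z) = (1 + 7/10z)/(1 − 3/10z).

Boundary: |R(x)|=1, x<0.
x=-1.02: |R|=0.2190
R=−1: 1+7/10x = −1+3/10x ⇒ -2/5x=2 ⇒ x=2/(-2/5)=-5.0000
Confirm numerically:
  x=-4.154: |R|=0.84935 <1
  x=-3.069: |R|=0.59785 <1
  x=-2.728: |R|=0.50022 <1
  x=-2.110: |R|=0.29210 <1
  x=-5.429: |R|=1.06528 >1
  x=-5.088: |R|=1.01393 >1
So |R|<1 on (-5.0000, 0).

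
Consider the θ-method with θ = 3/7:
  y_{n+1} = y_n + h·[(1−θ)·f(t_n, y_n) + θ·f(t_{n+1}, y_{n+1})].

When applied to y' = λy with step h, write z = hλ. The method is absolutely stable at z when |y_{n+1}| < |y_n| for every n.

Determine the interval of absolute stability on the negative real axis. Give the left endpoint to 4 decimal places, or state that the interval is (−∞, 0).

With y'=λy (z=hλ):
  y_{n+1} = y_n + z·[4/7·y_n + 3/7·y_{n+1}] ⇒ (1 − 3/7z)y_{n+1} = (1 + 4/7z)y_n
  R(z) = (1 + 4/7z)/(1 − 3/7z).

Solve |R(x)|<1 on ℝ⁻.
x=-1.67: |R|=0.0266
R=−1: 1+4/7x = −1+3/7x ⇒ -1/7x=2 ⇒ x=2/(-1/7)=-14.0000
Confirm numerically:
  x=-12.598: |R|=0.96870 <1
  x=-12.529: |R|=0.96701 <1
  x=-9.046: |R|=0.85488 <1
  x=-14.337: |R|=1.00674 >1
  x=-14.183: |R|=1.00369 >1
  x=-14.172: |R|=1.00347 >1
Interval (-14.0000, 0).

(-14.0000, 0).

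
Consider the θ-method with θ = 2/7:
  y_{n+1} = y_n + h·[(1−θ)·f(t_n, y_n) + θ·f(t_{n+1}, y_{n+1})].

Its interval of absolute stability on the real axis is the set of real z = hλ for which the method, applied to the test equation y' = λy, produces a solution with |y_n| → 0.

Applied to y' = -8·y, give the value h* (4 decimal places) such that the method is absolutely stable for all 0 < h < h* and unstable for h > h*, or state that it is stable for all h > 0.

Set f=λy, z=hλ:
  y_{n+1} = y_n + z·[5/7·y_n + 2/7·y_{n+1}] ⇒ (1 − 2/7z)y_{n+1} = (1 + 5/7z)y_n
  ⇒ R(z) = (1 + 5/7z)/(1 − 2/7z).

Find x<0 with |R(x)|<1.
x=-1.43: |R|=0.0152
R=−1: 1+5/7x = −1+2/7x ⇒ -3/7x=2 ⇒ x=2/(-3/7)=-4.6667
Confirm numerically:
  x=-3.571: |R|=0.76757 <1
  x=-3.445: |R|=0.73614 <1
  x=-3.188: |R|=0.66836 <1
  x=-2.183: |R|=0.34445 <1
  x=-4.888: |R|=1.03958 >1
  x=-4.786: |R|=1.02160 >1
  x=-4.697: |R|=1.00555 >1
Stable set (-4.6667, 0).

(-4.6667,0); λ=-8 ⇒ h* = (14/3)/8 = 0.5833.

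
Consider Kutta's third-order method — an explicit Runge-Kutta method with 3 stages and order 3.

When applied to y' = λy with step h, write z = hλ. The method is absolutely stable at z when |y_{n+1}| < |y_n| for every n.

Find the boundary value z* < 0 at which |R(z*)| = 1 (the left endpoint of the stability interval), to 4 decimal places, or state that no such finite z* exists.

On y'=λy, z=hλ:
  order 3, 3-stage ⇒ R(z)=1+z+z^2/2+z^3/6
  (e.g. R(-0.6)=0.54400, |R|=0.54400)

Find x<0 with |R(x)|<1.
x=-0.6: |R|=0.5440
|R(-2.22)|=0.5793 |R(-1.88)|=0.2202 |R(-0.72)|=0.4770
Bisect:
  x_lo=-2.9035 |R|=1.7680  x_hi=-0.0614 |R|=0.9405
  mid=-1.48245 |R|=0.07339 →hi
  mid=-2.19299 |R|=0.54615 →hi
  mid=-2.54826 |R|=1.05936 →lo
  mid=-2.37063 |R|=0.78113 →hi
  mid=-2.45945 |R|=0.91449 →hi
  mid=-2.50386 |R|=0.98544 →hi
  mid=-2.52606 |R|=1.02203 →lo
  mid=-2.51496 |R|=1.00364 →lo
  ...
  [-2.51288,-2.51270] ⇒ x*=-2.5127
Stable set (-2.5127, 0).

left endpoint -2.5127.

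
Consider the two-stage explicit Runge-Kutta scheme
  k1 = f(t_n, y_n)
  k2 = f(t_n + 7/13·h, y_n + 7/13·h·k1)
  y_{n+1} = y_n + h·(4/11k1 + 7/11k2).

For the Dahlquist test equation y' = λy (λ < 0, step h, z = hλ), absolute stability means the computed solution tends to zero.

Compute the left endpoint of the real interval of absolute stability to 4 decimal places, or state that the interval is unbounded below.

z* = -2.9184.

Set f=λy, z=hλ:
  k1=λy_n ⇒ h·k1=z·y_n;  k2=λ(1+7/13z)y_n ⇒ h·k2=z(1+7/13z)y_n
  y_{n+1}/y_n = 1 + 4/11z + 7/11z(1+7/13z) = 1 + z + 49/143z²
  Hence R(z) = 1 + z + 49/143z².

Boundary: |R(x)|=1, x<0.
x=-1.62: |R|=0.2793
R=1: x+49/143x²=0 ⇒ x=−143/49=-2.9184; min R=1−1/(4·49/143)=0.2704>−1
Confirm numerically:
  x=-1.365: |R|=0.27345 <1
  x=-1.339: |R|=0.27536 <1
  x=-1.261: |R|=0.28387 <1
  x=-3.413: |R|=1.57847 >1
  x=-3.042: |R|=1.12887 >1
  x=-3.040: |R|=1.12670 >1
So |R|<1 on (-2.9184, 0).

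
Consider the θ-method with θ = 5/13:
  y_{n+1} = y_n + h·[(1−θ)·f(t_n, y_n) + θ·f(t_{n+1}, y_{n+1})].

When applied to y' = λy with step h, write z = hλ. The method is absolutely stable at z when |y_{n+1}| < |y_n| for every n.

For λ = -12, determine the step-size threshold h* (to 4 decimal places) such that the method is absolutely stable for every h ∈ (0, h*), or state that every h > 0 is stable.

(-8.6667,0); λ=-12 ⇒ h* = (26/3)/12 = 0.7222.

Set f=λy, z=hλ:
  y_{n+1} = y_n + z·[8/13·y_n + 5/13·y_{n+1}] ⇒ (1 − 5/13z)y_{n+1} = (1 + 8/13z)y_n
  R(z) = (1 + 8/13z)/(1 − 5/13z).

Solve |R(x)|<1 on ℝ⁻.
x=-1.75: |R|=0.0460
R=−1: 1+8/13x = −1+5/13x ⇒ -3/13x=2 ⇒ x=2/(-3/13)=-8.6667
Confirm numerically:
  x=-7.844: |R|=0.95274 <1
  x=-4.563: |R|=0.65626 <1
  x=-3.859: |R|=0.55340 <1
  x=-9.120: |R|=1.02321 >1
  x=-9.081: |R|=1.02128 >1
So |R|<1 on (-8.6667, 0).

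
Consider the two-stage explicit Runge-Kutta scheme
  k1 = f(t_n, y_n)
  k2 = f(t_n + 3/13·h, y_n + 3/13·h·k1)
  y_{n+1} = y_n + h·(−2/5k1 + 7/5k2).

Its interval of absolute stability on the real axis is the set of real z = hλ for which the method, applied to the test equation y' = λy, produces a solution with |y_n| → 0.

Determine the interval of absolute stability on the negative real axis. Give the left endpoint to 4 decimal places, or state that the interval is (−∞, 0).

Set f=λy, z=hλ:
  k1=λy_n ⇒ h·k1=z·y_n;  k2=λ(1+3/13z)y_n ⇒ h·k2=z(1+3/13z)y_n
  y_{n+1}/y_n = 1 − 2/5z + 7/5z(1+3/13z) = 1 + z + 21/65z²
  ⇒ R(z) = 1 + z + 21/65z².

Find x<0 with |R(x)|<1.
x=-0.6: |R|=0.5163
R=1: x+21/65x²=0 ⇒ x=−65/21=-3.0952; min R=1−1/(4·21/65)=0.2262>−1
Confirm numerically:
  x=-3.032: |R|=0.93805 <1
  x=-1.989: |R|=0.28913 <1
  x=-1.958: |R|=0.28060 <1
  x=-1.352: |R|=0.23855 <1
  x=-3.554: |R|=1.52676 >1
  x=-3.332: |R|=1.25487 >1
Stable set (-3.0952, 0).

z∈(-3.0952,0).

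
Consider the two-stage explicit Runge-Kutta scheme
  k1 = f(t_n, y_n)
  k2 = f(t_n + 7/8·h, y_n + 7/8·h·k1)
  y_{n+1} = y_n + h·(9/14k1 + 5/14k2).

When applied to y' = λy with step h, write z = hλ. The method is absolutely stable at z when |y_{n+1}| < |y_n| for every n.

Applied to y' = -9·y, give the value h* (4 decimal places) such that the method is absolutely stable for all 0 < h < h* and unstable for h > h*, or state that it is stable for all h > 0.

(-3.2000,0); λ=-9 ⇒ h* = (16/5)/9 = 0.3556.

On y'=λy, z=hλ:
  k1=λy_n ⇒ h·k1=z·y_n;  k2=λ(1+7/8z)y_n ⇒ h·k2=z(1+7/8z)y_n
  y_{n+1}/y_n = 1 + 9/14z + 5/14z(1+7/8z) = 1 + z + 5/16z²
  so R(z) = 1 + z + 5/16z².

Need |R(x)|<1, x<0.
x=-1.6: |R|=0.2000
R=1: x+5/16x²=0 ⇒ x=−16/5=-3.2000; min R=1−1/(4·5/16)=0.2000>−1
Confirm numerically:
  x=-3.168: |R|=0.96832 <1
  x=-1.627: |R|=0.20023 <1
  x=-1.494: |R|=0.20351 <1
  x=-1.441: |R|=0.20790 <1
  x=-3.752: |R|=1.64722 >1
  x=-3.463: |R|=1.28462 >1
  x=-3.373: |R|=1.18235 >1
Interval (-3.2000, 0).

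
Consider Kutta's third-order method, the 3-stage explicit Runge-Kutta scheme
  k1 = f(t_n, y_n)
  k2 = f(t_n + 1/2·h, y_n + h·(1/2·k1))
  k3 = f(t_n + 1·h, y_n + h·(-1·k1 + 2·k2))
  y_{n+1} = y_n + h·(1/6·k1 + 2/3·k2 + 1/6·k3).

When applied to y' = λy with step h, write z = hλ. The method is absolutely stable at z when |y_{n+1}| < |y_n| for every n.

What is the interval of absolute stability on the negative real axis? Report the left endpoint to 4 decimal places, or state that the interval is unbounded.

Set f=λy, z=hλ:
  order 3, 3-stage ⇒ R(z)=1+z+z^2/2+z^3/6
  (e.g. R(-1.18)=0.24236, |R|=0.24236)

Need |R(x)|<1, x<0.
x=-1.18: |R|=0.2424
|R(-2.62)|=1.1853 |R(-1.56)|=0.0241 |R(-0.96)|=0.3533
Bisect:
  x_lo=-2.8660 |R|=1.6825  x_hi=-0.3371 |R|=0.7133
  mid=-1.60154 |R|=0.00372 →hi
  mid=-2.23376 |R|=0.59654 →hi
  mid=-2.54987 |R|=1.06209 →lo
  mid=-2.39181 |R|=0.81193 →hi
  mid=-2.47084 |R|=0.93242 →hi
  mid=-2.51036 |R|=0.99608 →hi
  mid=-2.53011 |R|=1.02878 →lo
  mid=-2.52023 |R|=1.01236 →lo
  ...
  [-2.51283,-2.51267] ⇒ x*=-2.5127
Interval (-2.5127, 0).

z∈(-2.5127,0).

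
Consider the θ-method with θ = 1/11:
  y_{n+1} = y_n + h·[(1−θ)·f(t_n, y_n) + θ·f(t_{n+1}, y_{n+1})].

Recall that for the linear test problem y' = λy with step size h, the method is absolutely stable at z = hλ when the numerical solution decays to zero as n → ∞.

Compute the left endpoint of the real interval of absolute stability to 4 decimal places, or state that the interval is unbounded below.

On y'=λy, z=hλ:
  y_{n+1} = y_n + z·[10/11·y_n + 1/11·y_{n+1}] ⇒ (1 − 1/11z)y_{n+1} = (1 + 10/11z)y_n
  R(z) = (1 + 10/11z)/(1 − 1/11z).

Find x<0 with |R(x)|<1.
x=-1.47: |R|=0.2967
R=−1: 1+10/11x = −1+1/11x ⇒ -9/11x=2 ⇒ x=2/(-9/11)=-2.4444
Confirm numerically:
  x=-2.095: |R|=0.75983 <1
  x=-1.373: |R|=0.22064 <1
  x=-1.059: |R|=0.03400 <1
  x=-2.955: |R|=1.32927 >1
  x=-2.774: |R|=1.21533 >1
  x=-2.583: |R|=1.09181 >1
Interval (-2.4444, 0).

z* = -2.4444.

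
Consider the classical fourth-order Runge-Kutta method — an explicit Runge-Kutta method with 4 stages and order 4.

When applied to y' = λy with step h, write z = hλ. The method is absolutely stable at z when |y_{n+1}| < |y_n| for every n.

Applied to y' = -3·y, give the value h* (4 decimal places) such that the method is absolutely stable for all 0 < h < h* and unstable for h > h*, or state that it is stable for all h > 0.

With y'=λy (z=hλ):
  order 4, 4-stage ⇒ R(z)=1+z+z^2/2+z^3/6+z^4/24
  (e.g. R(-1.4)=0.28273, |R|=0.28273)

Find x<0 with |R(x)|<1.
x=-1.4: |R|=0.2827
|R(-3)|=1.3750 |R(-2.18)|=0.4105 |R(-0.89)|=0.4147
Bisect:
  x_lo=-3.6461 |R|=3.2863  x_hi=-0.1733 |R|=0.8409
  mid=-1.90972 |R|=0.30719 →hi
  mid=-2.77792 |R|=0.98894 →hi
  mid=-3.21202 |R|=1.85850 →lo
  mid=-2.99497 |R|=1.36498 →lo
  mid=-2.88645 |R|=1.16353 →lo
  mid=-2.83218 |R|=1.07303 →lo
  mid=-2.80505 |R|=1.03020 →lo
  mid=-2.79149 |R|=1.00938 →lo
  mid=-2.78470 |R|=0.99911 →hi
  ...
  [-2.78534,-2.78513] ⇒ x*=-2.7853
Interval (-2.7853, 0).

(-2.7853,0); λ=-3 ⇒ h* = 0.9284.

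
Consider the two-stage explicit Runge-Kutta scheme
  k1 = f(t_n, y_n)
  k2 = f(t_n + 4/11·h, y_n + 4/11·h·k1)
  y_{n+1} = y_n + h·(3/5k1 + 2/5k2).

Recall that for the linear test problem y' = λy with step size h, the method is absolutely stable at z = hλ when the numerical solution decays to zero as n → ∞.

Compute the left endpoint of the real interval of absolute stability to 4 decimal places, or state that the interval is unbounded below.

Test eqn y'=λy, z=hλ:
  k1=λy_n ⇒ h·k1=z·y_n;  k2=λ(1+4/11z)y_n ⇒ h·k2=z(1+4/11z)y_n
  y_{n+1}/y_n = 1 + 3/5z + 2/5z(1+4/11z) = 1 + z + 8/55z²
  Hence R(z) = 1 + z + 8/55z².

Find x<0 with |R(x)|<1.
x=-0.47: |R|=0.5621
R=1: x+8/55x²=0 ⇒ x=−55/8=-6.8750; min R=1−1/(4·8/55)=-0.7188>−1
Confirm numerically:
  x=-6.481: |R|=0.62858 <1
  x=-6.423: |R|=0.57772 <1
  x=-3.775: |R|=0.70218 <1
  x=-2.817: |R|=0.66275 <1
  x=-7.353: |R|=1.51123 >1
  x=-7.136: |R|=1.27091 >1
Interval (-6.8750, 0).

z* = -6.8750.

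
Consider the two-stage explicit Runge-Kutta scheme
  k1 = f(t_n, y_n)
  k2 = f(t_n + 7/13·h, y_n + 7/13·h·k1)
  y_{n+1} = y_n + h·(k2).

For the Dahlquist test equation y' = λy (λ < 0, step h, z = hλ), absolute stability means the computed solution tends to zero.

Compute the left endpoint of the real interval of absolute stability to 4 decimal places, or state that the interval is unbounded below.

left endpoint -1.8571.

Test eqn y'=λy, z=hλ:
  k1=λy_n ⇒ h·k1=z·y_n;  k2=λ(1+7/13z)y_n ⇒ h·k2=z(1+7/13z)y_n
  y_{n+1}/y_n = 1 + z(1+7/13z) = 1 + z + 7/13z²
  R(z) = 1 + z + 7/13z².

Solve |R(x)|<1 on ℝ⁻.
x=-0.76: |R|=0.5510
R=1: x+7/13x²=0 ⇒ x=−13/7=-1.8571; min R=1−1/(4·7/13)=0.5357>−1
Confirm numerically:
  x=-1.464: |R|=0.69008 <1
  x=-1.414: |R|=0.66260 <1
  x=-1.093: |R|=0.55027 <1
  x=-0.904: |R|=0.53604 <1
  x=-2.456: |R|=1.79197 >1
  x=-2.327: |R|=1.58873 >1
  x=-2.009: |R|=1.16427 >1
Stable set (-1.8571, 0).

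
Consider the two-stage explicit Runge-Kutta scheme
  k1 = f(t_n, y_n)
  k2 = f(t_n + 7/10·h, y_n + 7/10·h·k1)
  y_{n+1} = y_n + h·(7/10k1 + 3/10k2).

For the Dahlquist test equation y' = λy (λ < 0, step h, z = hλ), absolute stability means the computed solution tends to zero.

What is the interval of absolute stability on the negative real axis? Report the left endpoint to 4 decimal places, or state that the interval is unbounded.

z∈(-4.7619,0).

Set f=λy, z=hλ:
  k1=λy_n ⇒ h·k1=z·y_n;  k2=λ(1+7/10z)y_n ⇒ h·k2=z(1+7/10z)y_n
  y_{n+1}/y_n = 1 + 7/10z + 3/10z(1+7/10z) = 1 + z + 21/100z²
  Hence R(z) = 1 + z + 21/100z².

Need |R(x)|<1, x<0.
x=-1.53: |R|=0.0384
R=1: x+21/100x²=0 ⇒ x=−100/21=-4.7619; min R=1−1/(4·21/100)=-0.1905>−1
Confirm numerically:
  x=-4.513: |R|=0.76411 <1
  x=-2.543: |R|=0.18496 <1
  x=-2.518: |R|=0.18653 <1
  x=-5.337: |R|=1.64455 >1
  x=-5.200: |R|=1.47840 >1
  x=-4.787: |R|=1.02523 >1
So |R|<1 on (-4.7619, 0).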